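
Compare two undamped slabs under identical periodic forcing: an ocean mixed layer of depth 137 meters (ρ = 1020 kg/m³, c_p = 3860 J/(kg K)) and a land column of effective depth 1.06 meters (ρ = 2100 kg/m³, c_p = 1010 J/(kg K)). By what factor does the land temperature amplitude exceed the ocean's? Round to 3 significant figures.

240

C_ocean = 1020 × 3860 × 137 = 5.39×10^8 J/(m²·K).
C_land = 2100 × 1010 × 1.06 = 2.25×10^6 J/(m²·K).
Undamped amplitude ∝ 1/C, so A_land/A_ocean = C_ocean/C_land = 240.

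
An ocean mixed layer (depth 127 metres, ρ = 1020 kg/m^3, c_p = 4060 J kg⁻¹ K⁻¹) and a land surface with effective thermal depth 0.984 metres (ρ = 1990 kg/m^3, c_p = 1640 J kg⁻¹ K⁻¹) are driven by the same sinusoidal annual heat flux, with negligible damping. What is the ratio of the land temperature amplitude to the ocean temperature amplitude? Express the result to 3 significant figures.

C_ocean = 1020 × 4060 × 127 = 5.26×10^8 J/(m²·K).
C_land = 1990 × 1640 × 0.984 = 3.21×10^6 J/(m²·K).
Undamped amplitude ∝ 1/C, so A_land/A_ocean = C_ocean/C_land = 164.

164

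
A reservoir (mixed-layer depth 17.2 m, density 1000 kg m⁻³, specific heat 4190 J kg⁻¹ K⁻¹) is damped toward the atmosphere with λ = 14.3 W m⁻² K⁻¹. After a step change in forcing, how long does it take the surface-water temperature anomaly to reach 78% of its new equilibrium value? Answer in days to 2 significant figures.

Areal heat capacity C = ρ c_p D = 1000 × 4190 × 17.2 = 7.21×10^7 J m⁻² K⁻¹.
τ = C / λ = 7.21×10^7 / 14.3 = 5.04×10^6 s.
Fraction reached: 1 − e^(−t/τ) = 0.78 ⇒ t = −τ ln(1 − 0.78) = τ × 1.51.
t = 7.63×10^6 s = 88.3 days.

88 days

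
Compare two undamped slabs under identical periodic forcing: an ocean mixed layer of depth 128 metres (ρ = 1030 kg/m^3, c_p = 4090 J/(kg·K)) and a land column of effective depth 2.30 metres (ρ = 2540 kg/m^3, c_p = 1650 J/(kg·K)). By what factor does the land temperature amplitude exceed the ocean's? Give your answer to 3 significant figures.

C_ocean = 1030 × 4090 × 128 = 5.39×10^8 J/(m²·K).
C_land = 2540 × 1650 × 2.30 = 9.64×10^6 J/(m²·K).
Undamped amplitude ∝ 1/C, so A_land/A_ocean = C_ocean/C_land = 55.9.

55.9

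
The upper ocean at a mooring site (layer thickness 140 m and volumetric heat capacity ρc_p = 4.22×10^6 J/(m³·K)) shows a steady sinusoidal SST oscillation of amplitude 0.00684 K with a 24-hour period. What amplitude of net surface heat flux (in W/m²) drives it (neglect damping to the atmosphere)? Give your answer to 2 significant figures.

290

Areal heat capacity C = ρc_p × D = 4.22×10^6 × 140 = 5.91×10^8 J m⁻² K⁻¹.
ω = 2π / 86400 s = 7.27×10^-5 s⁻¹.
Cω = 5.91×10^8 × 7.27×10^-5 = 43000 W/(m²·K).
F₀ = A × Cω = 0.00684 × 43000 = 294 W/m².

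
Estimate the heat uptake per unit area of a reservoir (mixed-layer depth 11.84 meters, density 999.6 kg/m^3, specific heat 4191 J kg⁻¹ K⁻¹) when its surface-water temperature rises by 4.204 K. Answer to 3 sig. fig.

2.09×10^8

Areal heat capacity C = ρ c_p D = 999.6 × 4191 × 11.84 = 4.96×10^7 J m⁻² K⁻¹.
ΔQ = C ΔT = 4.96×10^7 × 4.204 = 2.09×10^8 J/m².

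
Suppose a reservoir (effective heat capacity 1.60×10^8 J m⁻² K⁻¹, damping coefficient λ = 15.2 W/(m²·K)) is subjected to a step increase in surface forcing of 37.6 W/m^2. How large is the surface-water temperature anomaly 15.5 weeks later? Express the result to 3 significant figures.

Areal heat capacity C = 1.60×10^8 J m⁻² K⁻¹ (given).
τ = C / λ = 1.60×10^8 / 15.2 = 1.05×10^7 s.
Equilibrium anomaly ΔT_eq = F / λ = 37.6 / 15.2 = 2.47 K.
t = 15.5 weeks = 9.37×10^6 s, so t/τ = 0.891.
ΔT(t) = ΔT_eq (1 − e^(−t/τ)) = 2.47 × (1 − e^−0.891) = 1.46 K.

1.46 K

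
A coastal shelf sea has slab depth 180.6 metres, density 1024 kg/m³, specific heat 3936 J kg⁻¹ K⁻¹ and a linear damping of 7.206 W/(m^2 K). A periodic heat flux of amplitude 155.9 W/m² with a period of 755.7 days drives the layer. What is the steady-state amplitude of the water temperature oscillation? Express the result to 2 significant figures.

2.2 K

Areal heat capacity C = ρ c_p D = 1024 × 3936 × 180.6 = 7.28×10^8 J/(m²·K).
Angular frequency ω = 2π / T = 2π / 6.53×10^7 s = 9.62×10^-8 s⁻¹.
√((Cω)² + λ²) = √((70.0)² + 7.206²) = 70.4 W/(m²·K).
Amplitude A = F₀ / √((Cω)²+λ²) = 155.9 / 70.4 = 2.21 K.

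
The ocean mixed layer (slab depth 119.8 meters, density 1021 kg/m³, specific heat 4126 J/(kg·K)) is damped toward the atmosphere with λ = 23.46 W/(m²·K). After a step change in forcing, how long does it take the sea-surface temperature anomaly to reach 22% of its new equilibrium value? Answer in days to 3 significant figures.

61.9 days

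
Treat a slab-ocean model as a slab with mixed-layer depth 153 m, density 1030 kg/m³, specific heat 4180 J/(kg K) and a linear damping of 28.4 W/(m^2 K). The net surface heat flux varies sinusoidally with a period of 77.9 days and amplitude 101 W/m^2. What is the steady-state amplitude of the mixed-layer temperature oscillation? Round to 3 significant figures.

Areal heat capacity C = ρ c_p D = 1030 × 4180 × 153 = 6.59×10^8 J/(m²·K).
Angular frequency ω = 2π / T = 2π / 6.73×10^6 s = 9.34×10^-7 s⁻¹.
√((Cω)² + λ²) = √((615)² + 28.4²) = 616 W/(m²·K).
Amplitude A = F₀ / √((Cω)²+λ²) = 101 / 616 = 0.164 K.

0.164 K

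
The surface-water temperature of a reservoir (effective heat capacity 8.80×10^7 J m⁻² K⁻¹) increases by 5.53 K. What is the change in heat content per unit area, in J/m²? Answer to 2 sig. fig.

4.9×10^8

Areal heat capacity C = 8.80×10^7 J m⁻² K⁻¹ (given).
ΔQ = C ΔT = 8.80×10^7 × 5.53 = 4.87×10^8 J/m².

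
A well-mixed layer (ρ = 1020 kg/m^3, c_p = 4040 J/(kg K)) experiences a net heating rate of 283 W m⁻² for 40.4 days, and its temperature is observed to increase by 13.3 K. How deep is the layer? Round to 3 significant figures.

18.0 m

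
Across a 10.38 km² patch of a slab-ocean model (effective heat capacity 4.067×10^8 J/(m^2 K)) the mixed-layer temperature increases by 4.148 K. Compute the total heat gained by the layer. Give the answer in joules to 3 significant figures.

1.75×10^16 J

Areal heat capacity C = 4.067×10^8 J/(m^2 K) (given).
Heat per unit area: q = C ΔT = 4.07×10^8 × 4.148 = 1.69×10^9 J/m².
Total heat: Q = q × A = 1.69×10^9 × (10.38 × 10⁶ m²) = 1.75×10^16 J.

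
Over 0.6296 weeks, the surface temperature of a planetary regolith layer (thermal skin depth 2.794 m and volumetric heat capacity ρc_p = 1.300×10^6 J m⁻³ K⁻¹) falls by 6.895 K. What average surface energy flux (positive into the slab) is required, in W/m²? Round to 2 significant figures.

-66

Areal heat capacity C = ρc_p × D = 1.300×10^6 × 2.794 = 3.63×10^6 J m⁻² K⁻¹.
Required heat per unit area: Q = C ΔT = 3.63×10^6 × -6.895 = -2.50×10^7 J/m².
Flux F = Q / Δt = -2.50×10^7 / 3.81×10^5 s = -65.8 W/m².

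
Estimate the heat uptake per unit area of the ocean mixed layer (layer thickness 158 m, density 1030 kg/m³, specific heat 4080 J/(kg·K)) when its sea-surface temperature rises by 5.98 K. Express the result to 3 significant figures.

3.97×10^9

Areal heat capacity C = ρ c_p D = 1030 × 4080 × 158 = 6.64×10^8 J m⁻² K⁻¹.
ΔQ = C ΔT = 6.64×10^8 × 5.98 = 3.97×10^9 J/m².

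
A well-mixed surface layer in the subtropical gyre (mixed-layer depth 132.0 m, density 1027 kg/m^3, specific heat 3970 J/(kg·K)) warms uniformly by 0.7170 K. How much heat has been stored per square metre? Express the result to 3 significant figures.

3.86×10^8

Areal heat capacity C = ρ c_p D = 1027 × 3970 × 132.0 = 5.38×10^8 J m⁻² K⁻¹.
ΔQ = C ΔT = 5.38×10^8 × 0.7170 = 3.86×10^8 J/m².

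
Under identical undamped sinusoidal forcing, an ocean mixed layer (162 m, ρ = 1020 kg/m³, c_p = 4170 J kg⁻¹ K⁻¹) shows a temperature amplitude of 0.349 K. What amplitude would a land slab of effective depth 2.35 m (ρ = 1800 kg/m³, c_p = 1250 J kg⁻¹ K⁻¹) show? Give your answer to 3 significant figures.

45.5 K

C_ocean = 6.89×10^8 J/(m²·K); C_land = 5.29×10^6 J/(m²·K).
A ∝ 1/C ⇒ A_land = A_ocean × C_ocean/C_land = 0.349 × 130 = 45.5 K.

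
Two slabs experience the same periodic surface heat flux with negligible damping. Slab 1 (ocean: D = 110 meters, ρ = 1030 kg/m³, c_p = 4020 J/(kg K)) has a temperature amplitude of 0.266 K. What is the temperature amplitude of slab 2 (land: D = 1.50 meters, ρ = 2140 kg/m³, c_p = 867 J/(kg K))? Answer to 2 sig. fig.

44 K

C_ocean = 4.55×10^8 J/(m²·K); C_land = 2.78×10^6 J/(m²·K).
A ∝ 1/C ⇒ A_land = A_ocean × C_ocean/C_land = 0.266 × 164 = 43.5 K.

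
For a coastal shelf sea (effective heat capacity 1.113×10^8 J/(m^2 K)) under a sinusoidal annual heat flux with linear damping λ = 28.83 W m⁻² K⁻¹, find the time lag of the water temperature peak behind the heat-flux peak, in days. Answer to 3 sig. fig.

38.1 days

Areal heat capacity C = 1.113×10^8 J/(m^2 K) (given).
ω = 2π / 3.15×10^7 s = 1.99×10^-7 s⁻¹.
Phase lag φ = arctan(Cω/λ) = arctan(22.2/28.83) = 0.656 rad.
Time lag = φ / ω = 0.656 / 1.99×10^-7 = 3.29×10^6 s = 38.1 days.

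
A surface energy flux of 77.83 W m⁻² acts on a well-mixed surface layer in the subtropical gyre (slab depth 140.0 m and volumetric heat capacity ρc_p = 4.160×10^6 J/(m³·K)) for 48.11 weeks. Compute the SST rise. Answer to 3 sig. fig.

Areal heat capacity C = ρc_p × D = 4.160×10^6 × 140.0 = 5.82×10^8 J/(m^2 K).
Net heat input Q = F Δt = 77.83 × (48.11 weeks × 6.048×10^5 s/week) = 2.26×10^9 J/m².
ΔT = Q / C = 2.26×10^9 / 5.82×10^8 = 3.89 K.

3.89 K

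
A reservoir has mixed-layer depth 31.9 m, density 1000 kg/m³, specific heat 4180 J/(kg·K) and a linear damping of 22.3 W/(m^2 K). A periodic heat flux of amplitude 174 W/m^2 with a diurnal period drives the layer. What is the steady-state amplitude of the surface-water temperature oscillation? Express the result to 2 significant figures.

0.018 K

Areal heat capacity C = ρ c_p D = 1000 × 4180 × 31.9 = 1.33×10^8 J/(m²·K).
Angular frequency ω = 2π / T = 2π / 86400 s = 7.27×10^-5 s⁻¹.
√((Cω)² + λ²) = √((9700)² + 22.3²) = 9700 W/(m²·K).
Amplitude A = F₀ / √((Cω)²+λ²) = 174 / 9700 = 0.0179 K.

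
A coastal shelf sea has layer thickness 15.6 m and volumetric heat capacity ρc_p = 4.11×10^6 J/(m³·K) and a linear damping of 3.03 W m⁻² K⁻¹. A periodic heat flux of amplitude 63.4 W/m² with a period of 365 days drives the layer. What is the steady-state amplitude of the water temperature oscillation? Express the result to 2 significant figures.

4.8 K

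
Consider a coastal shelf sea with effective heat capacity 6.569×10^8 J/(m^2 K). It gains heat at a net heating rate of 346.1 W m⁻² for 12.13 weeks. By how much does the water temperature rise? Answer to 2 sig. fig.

Areal heat capacity C = 6.569×10^8 J/(m^2 K) (given).
Net heat input Q = F Δt = 346.1 × (12.13 weeks × 6.048×10^5 s/week) = 2.54×10^9 J/m².
ΔT = Q / C = 2.54×10^9 / 6.57×10^8 = 3.87 K.

3.9 K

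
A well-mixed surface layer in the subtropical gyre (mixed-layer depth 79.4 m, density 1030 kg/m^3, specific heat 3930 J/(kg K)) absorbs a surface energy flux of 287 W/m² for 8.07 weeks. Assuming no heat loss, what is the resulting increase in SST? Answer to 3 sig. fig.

4.36 K

Areal heat capacity C = ρ c_p D = 1030 × 3930 × 79.4 = 3.21×10^8 J/(m^2 K).
Net heat input Q = F Δt = 287 × (8.07 weeks × 6.048×10^5 s/week) = 1.40×10^9 J/m².
ΔT = Q / C = 1.40×10^9 / 3.21×10^8 = 4.36 K.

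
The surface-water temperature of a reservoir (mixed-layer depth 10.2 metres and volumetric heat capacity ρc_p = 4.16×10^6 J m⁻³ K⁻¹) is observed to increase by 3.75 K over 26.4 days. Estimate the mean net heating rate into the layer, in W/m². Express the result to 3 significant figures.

69.8

Areal heat capacity C = ρc_p × D = 4.16×10^6 × 10.2 = 4.24×10^7 J/(m²·K).
Required heat per unit area: Q = C ΔT = 4.24×10^7 × 3.75 = 1.59×10^8 J/m².
Flux F = Q / Δt = 1.59×10^8 / 2.28×10^6 s = 69.8 W/m².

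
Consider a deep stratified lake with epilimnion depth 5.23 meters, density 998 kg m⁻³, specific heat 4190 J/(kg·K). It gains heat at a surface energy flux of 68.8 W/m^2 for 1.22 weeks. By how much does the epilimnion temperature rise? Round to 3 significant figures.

2.32 K

Areal heat capacity C = ρ c_p D = 998 × 4190 × 5.23 = 2.19×10^7 J/(m²·K).
Net heat input Q = F Δt = 68.8 × (1.22 weeks × 6.048×10^5 s/week) = 5.08×10^7 J/m².
ΔT = Q / C = 5.08×10^7 / 2.19×10^7 = 2.32 K.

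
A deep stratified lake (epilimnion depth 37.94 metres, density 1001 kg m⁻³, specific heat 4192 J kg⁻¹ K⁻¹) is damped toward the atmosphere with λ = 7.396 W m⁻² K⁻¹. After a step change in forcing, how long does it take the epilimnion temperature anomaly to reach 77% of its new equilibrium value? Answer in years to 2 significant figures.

Areal heat capacity C = ρ c_p D = 1001 × 4192 × 37.94 = 1.59×10^8 J/(m^2 K).
τ = C / λ = 1.59×10^8 / 7.396 = 2.15×10^7 s.
Fraction reached: 1 − e^(−t/τ) = 0.77 ⇒ t = −τ ln(1 − 0.77) = τ × 1.47.
t = 3.16×10^7 s = 1.00 years.

1.0 years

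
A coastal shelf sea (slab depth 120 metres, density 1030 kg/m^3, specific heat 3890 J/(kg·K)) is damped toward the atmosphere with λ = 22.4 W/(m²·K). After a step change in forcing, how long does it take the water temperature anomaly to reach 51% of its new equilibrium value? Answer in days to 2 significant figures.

180 days

Areal heat capacity C = ρ c_p D = 1030 × 3890 × 120 = 4.81×10^8 J/(m²·K).
τ = C / λ = 4.81×10^8 / 22.4 = 2.15×10^7 s.
Fraction reached: 1 − e^(−t/τ) = 0.51 ⇒ t = −τ ln(1 − 0.51) = τ × 0.713.
t = 1.53×10^7 s = 177 days.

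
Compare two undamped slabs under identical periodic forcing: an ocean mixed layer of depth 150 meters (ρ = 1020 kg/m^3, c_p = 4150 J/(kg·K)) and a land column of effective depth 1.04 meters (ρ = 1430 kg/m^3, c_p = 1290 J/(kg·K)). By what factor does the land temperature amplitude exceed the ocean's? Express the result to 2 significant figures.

330

C_ocean = 1020 × 4150 × 150 = 6.35×10^8 J/(m²·K).
C_land = 1430 × 1290 × 1.04 = 1.92×10^6 J/(m²·K).
Undamped amplitude ∝ 1/C, so A_land/A_ocean = C_ocean/C_land = 331.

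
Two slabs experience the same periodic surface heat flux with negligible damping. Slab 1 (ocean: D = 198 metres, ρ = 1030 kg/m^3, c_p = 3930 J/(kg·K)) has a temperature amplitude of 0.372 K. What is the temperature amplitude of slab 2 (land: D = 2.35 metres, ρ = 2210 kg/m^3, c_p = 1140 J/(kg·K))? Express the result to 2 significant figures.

50 K

C_ocean = 8.01×10^8 J/(m²·K); C_land = 5.92×10^6 J/(m²·K).
A ∝ 1/C ⇒ A_land = A_ocean × C_ocean/C_land = 0.372 × 135 = 50.4 K.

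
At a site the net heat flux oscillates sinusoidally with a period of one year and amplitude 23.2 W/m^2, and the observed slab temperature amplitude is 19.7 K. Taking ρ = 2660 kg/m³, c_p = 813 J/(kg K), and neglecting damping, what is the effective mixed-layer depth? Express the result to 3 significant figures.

2.73 m

ω = 2π / 3.15×10^7 s = 1.99×10^-7 s⁻¹.
Required C = F₀ / (A ω) = 23.2 / (19.7 × 1.99×10^-7) = 5.91×10^6 J/(m²·K).
D = C / (ρ c_p) = 5.91×10^6 / (2660 × 813) = 2.73 m.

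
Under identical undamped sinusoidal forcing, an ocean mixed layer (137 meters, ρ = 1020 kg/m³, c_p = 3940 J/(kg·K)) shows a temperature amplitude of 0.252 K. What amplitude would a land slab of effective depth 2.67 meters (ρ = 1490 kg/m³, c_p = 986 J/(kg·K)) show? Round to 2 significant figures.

C_ocean = 5.51×10^8 J/(m²·K); C_land = 3.92×10^6 J/(m²·K).
A ∝ 1/C ⇒ A_land = A_ocean × C_ocean/C_land = 0.252 × 140 = 35.4 K.

35 K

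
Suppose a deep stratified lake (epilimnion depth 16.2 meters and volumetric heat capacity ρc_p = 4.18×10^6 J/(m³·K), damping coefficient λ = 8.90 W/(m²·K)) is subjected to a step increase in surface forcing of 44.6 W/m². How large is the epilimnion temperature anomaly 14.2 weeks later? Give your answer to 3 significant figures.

3.39 K

Areal heat capacity C = ρc_p × D = 4.18×10^6 × 16.2 = 6.77×10^7 J m⁻² K⁻¹.
τ = C / λ = 6.77×10^7 / 8.90 = 7.61×10^6 s.
Equilibrium anomaly ΔT_eq = F / λ = 44.6 / 8.90 = 5.01 K.
t = 14.2 weeks = 8.59×10^6 s, so t/τ = 1.13.
ΔT(t) = ΔT_eq (1 − e^(−t/τ)) = 5.01 × (1 − e^−1.13) = 3.39 K.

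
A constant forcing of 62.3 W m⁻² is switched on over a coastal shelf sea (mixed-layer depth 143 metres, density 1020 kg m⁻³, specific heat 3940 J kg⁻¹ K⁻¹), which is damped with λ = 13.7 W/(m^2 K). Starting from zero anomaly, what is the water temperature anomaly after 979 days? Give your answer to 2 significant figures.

3.9 K

Areal heat capacity C = ρ c_p D = 1020 × 3940 × 143 = 5.75×10^8 J/(m²·K).
τ = C / λ = 5.75×10^8 / 13.7 = 4.19×10^7 s.
Equilibrium anomaly ΔT_eq = F / λ = 62.3 / 13.7 = 4.55 K.
t = 979 days = 8.46×10^7 s, so t/τ = 2.02.
ΔT(t) = ΔT_eq (1 − e^(−t/τ)) = 4.55 × (1 − e^−2.02) = 3.94 K.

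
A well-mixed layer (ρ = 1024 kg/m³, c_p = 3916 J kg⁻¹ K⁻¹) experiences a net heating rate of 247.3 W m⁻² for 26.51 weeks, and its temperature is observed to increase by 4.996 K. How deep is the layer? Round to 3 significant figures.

198 m

Heat input Q = F Δt = 247.3 × 1.60×10^7 s = 3.97×10^9 J/m².
Required areal heat capacity C = Q / ΔT = 7.94×10^8 J/(m²·K).
Depth D = C / (ρ c_p) = 7.94×10^8 / (1024 × 3916) = 198 m.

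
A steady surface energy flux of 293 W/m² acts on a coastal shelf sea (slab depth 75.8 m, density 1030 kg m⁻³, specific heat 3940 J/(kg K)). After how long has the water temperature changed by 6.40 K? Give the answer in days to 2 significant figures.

Areal heat capacity C = ρ c_p D = 1030 × 3940 × 75.8 = 3.08×10^8 J m⁻² K⁻¹.
Time required: Δt = C ΔT / F = 3.08×10^8 × 6.40 / 293 = 6.72×10^6 s.
In days: 6.72×10^6 s / (86400 s/day) = 77.8 days.

78 days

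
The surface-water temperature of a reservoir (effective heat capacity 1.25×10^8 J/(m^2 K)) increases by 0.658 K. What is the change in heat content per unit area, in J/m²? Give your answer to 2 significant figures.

Areal heat capacity C = 1.25×10^8 J/(m^2 K) (given).
ΔQ = C ΔT = 1.25×10^8 × 0.658 = 8.23×10^7 J/m².

8.2×10^7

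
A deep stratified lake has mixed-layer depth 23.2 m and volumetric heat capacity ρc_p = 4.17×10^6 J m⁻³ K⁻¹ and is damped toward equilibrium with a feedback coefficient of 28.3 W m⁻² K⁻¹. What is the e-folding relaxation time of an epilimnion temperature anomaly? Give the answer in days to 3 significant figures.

39.6 days

Areal heat capacity C = ρc_p × D = 4.17×10^6 × 23.2 = 9.67×10^7 J m⁻² K⁻¹.
Relaxation time τ = C / λ = 9.67×10^7 / 28.3 = 3.42×10^6 s.
In days: 3.42×10^6 s / (86400 s/day) = 39.6 days.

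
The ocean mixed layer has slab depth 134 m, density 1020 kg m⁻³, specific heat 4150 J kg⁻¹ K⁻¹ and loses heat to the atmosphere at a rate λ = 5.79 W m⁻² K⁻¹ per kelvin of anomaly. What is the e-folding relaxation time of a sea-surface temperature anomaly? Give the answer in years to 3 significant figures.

3.10 years

Areal heat capacity C = ρ c_p D = 1020 × 4150 × 134 = 5.67×10^8 J/(m²·K).
Relaxation time τ = C / λ = 5.67×10^8 / 5.79 = 9.80×10^7 s.
In years: 9.80×10^7 s / (3.156×10^7 s/year) = 3.10 years.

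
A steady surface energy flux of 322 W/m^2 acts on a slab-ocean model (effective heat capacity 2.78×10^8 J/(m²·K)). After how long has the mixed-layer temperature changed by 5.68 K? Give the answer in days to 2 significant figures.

Areal heat capacity C = 2.78×10^8 J/(m²·K) (given).
Time required: Δt = C ΔT / F = 2.78×10^8 × 5.68 / 322 = 4.90×10^6 s.
In days: 4.90×10^6 s / (86400 s/day) = 56.8 days.

57 days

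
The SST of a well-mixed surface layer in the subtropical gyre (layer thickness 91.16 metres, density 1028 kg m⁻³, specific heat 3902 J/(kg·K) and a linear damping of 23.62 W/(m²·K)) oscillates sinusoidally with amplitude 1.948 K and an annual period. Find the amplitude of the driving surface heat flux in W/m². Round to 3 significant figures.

149

Areal heat capacity C = ρ c_p D = 1028 × 3902 × 91.16 = 3.66×10^8 J/(m^2 K).
ω = 2π / 3.15×10^7 s = 1.99×10^-7 s⁻¹.
√((Cω)² + λ²) = √((72.9)² + 23.62²) = 76.6 W/(m²·K).
F₀ = A × √((Cω)²+λ²) = 1.948 × 76.6 = 149 W/m².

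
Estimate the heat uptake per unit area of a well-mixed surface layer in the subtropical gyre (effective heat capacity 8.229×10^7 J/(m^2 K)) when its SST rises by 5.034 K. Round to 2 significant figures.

Areal heat capacity C = 8.229×10^7 J/(m^2 K) (given).
ΔQ = C ΔT = 8.23×10^7 × 5.034 = 4.14×10^8 J/m².

4.1×10^8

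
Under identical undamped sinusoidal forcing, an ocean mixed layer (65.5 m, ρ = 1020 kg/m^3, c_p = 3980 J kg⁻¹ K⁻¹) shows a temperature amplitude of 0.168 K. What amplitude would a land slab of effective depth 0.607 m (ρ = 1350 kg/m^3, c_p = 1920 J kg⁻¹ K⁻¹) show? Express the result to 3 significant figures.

C_ocean = 2.66×10^8 J/(m²·K); C_land = 1.57×10^6 J/(m²·K).
A ∝ 1/C ⇒ A_land = A_ocean × C_ocean/C_land = 0.168 × 169 = 28.4 K.

28.4 K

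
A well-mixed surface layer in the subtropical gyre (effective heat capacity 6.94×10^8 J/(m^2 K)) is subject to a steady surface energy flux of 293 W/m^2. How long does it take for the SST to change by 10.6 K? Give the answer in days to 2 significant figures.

Areal heat capacity C = 6.94×10^8 J/(m^2 K) (given).
Time required: Δt = C ΔT / F = 6.94×10^8 × 10.6 / 293 = 2.51×10^7 s.
In days: 2.51×10^7 s / (86400 s/day) = 291 days.

290 days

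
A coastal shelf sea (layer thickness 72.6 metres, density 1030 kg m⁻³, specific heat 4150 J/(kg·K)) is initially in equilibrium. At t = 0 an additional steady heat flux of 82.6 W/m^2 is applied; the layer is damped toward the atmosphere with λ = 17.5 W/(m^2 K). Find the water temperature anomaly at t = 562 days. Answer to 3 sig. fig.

Areal heat capacity C = ρ c_p D = 1030 × 4150 × 72.6 = 3.10×10^8 J/(m²·K).
τ = C / λ = 3.10×10^8 / 17.5 = 1.77×10^7 s.
Equilibrium anomaly ΔT_eq = F / λ = 82.6 / 17.5 = 4.72 K.
t = 562 days = 4.86×10^7 s, so t/τ = 2.74.
ΔT(t) = ΔT_eq (1 − e^(−t/τ)) = 4.72 × (1 − e^−2.74) = 4.41 K.

4.41 K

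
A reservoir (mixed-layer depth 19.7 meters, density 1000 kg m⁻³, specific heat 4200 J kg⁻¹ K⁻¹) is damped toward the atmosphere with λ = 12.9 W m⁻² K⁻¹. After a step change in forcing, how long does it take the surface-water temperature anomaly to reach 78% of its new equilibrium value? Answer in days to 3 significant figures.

Areal heat capacity C = ρ c_p D = 1000 × 4200 × 19.7 = 8.27×10^7 J m⁻² K⁻¹.
τ = C / λ = 8.27×10^7 / 12.9 = 6.41×10^6 s.
Fraction reached: 1 − e^(−t/τ) = 0.78 ⇒ t = −τ ln(1 − 0.78) = τ × 1.51.
t = 9.71×10^6 s = 112 days.

112 days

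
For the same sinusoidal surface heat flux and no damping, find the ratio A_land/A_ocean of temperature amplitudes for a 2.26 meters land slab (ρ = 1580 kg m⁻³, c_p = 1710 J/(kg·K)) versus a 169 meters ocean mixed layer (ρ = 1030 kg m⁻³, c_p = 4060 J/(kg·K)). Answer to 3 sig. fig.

116

C_ocean = 1030 × 4060 × 169 = 7.07×10^8 J/(m²·K).
C_land = 1580 × 1710 × 2.26 = 6.11×10^6 J/(m²·K).
Undamped amplitude ∝ 1/C, so A_land/A_ocean = C_ocean/C_land = 116.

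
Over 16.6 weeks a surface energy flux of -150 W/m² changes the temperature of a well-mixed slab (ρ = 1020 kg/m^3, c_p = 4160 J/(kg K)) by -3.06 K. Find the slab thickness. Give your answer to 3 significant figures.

Heat input Q = F Δt = -150 × 1.00×10^7 s = -1.51×10^9 J/m².
Required areal heat capacity C = Q / ΔT = 4.92×10^8 J/(m²·K).
Depth D = C / (ρ c_p) = 4.92×10^8 / (1020 × 4160) = 116 m.

116 m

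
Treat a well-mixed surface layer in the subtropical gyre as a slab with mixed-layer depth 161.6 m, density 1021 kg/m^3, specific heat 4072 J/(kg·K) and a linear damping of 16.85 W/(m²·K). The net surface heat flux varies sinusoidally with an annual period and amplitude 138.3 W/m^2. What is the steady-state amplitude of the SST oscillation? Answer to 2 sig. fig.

Areal heat capacity C = ρ c_p D = 1021 × 4072 × 161.6 = 6.72×10^8 J/(m^2 K).
Angular frequency ω = 2π / T = 2π / 3.15×10^7 s = 1.99×10^-7 s⁻¹.
√((Cω)² + λ²) = √((134)² + 16.85²) = 135 W/(m²·K).
Amplitude A = F₀ / √((Cω)²+λ²) = 138.3 / 135 = 1.03 K.

1.0 K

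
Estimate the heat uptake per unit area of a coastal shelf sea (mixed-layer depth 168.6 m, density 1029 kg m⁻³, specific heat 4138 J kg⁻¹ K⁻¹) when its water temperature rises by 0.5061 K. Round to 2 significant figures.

3.6×10^8

Areal heat capacity C = ρ c_p D = 1029 × 4138 × 168.6 = 7.18×10^8 J/(m²·K).
ΔQ = C ΔT = 7.18×10^8 × 0.5061 = 3.63×10^8 J/m².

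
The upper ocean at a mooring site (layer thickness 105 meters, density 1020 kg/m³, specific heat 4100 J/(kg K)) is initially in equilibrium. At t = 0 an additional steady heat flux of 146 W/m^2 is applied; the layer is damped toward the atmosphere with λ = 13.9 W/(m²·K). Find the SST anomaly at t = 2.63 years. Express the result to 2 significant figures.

9.7 K

Areal heat capacity C = ρ c_p D = 1020 × 4100 × 105 = 4.39×10^8 J/(m²·K).
τ = C / λ = 4.39×10^8 / 13.9 = 3.16×10^7 s.
Equilibrium anomaly ΔT_eq = F / λ = 146 / 13.9 = 10.5 K.
t = 2.63 years = 8.30×10^7 s, so t/τ = 2.63.
ΔT(t) = ΔT_eq (1 − e^(−t/τ)) = 10.5 × (1 − e^−2.63) = 9.74 K.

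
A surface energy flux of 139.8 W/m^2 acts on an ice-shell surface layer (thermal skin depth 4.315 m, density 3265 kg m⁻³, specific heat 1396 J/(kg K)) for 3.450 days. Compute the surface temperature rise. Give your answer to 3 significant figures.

2.12 K

Areal heat capacity C = ρ c_p D = 3265 × 1396 × 4.315 = 1.97×10^7 J/(m^2 K).
Net heat input Q = F Δt = 139.8 × (3.450 days × 86400 s/day) = 4.17×10^7 J/m².
ΔT = Q / C = 4.17×10^7 / 1.97×10^7 = 2.12 K.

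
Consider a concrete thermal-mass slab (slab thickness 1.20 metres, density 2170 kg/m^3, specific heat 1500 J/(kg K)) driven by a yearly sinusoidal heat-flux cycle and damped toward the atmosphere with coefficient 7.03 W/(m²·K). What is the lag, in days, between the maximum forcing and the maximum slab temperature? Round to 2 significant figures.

6.4 days

Areal heat capacity C = ρ c_p D = 2170 × 1500 × 1.20 = 3.91×10^6 J m⁻² K⁻¹.
ω = 2π / 3.15×10^7 s = 1.99×10^-7 s⁻¹.
Phase lag φ = arctan(Cω/λ) = arctan(0.778/7.03) = 0.110 rad.
Time lag = φ / ω = 0.110 / 1.99×10^-7 = 5.53×10^5 s = 6.40 days.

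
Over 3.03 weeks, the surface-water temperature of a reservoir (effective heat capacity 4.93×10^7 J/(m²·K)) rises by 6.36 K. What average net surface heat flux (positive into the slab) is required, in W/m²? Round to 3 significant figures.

171

Areal heat capacity C = 4.93×10^7 J/(m²·K) (given).
Required heat per unit area: Q = C ΔT = 4.93×10^7 × 6.36 = 3.14×10^8 J/m².
Flux F = Q / Δt = 3.14×10^8 / 1.83×10^6 s = 171 W/m².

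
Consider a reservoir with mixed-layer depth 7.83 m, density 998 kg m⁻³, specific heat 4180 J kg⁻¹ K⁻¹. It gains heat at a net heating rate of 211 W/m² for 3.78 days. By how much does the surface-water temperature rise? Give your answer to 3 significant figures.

Areal heat capacity C = ρ c_p D = 998 × 4180 × 7.83 = 3.27×10^7 J m⁻² K⁻¹.
Net heat input Q = F Δt = 211 × (3.78 days × 86400 s/day) = 6.89×10^7 J/m².
ΔT = Q / C = 6.89×10^7 / 3.27×10^7 = 2.11 K.

2.11 K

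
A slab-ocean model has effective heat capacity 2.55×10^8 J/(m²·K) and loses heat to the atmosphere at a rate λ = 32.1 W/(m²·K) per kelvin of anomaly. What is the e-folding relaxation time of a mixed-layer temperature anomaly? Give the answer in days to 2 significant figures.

92 days

Areal heat capacity C = 2.55×10^8 J/(m²·K) (given).
Relaxation time τ = C / λ = 2.55×10^8 / 32.1 = 7.94×10^6 s.
In days: 7.94×10^6 s / (86400 s/day) = 91.9 days.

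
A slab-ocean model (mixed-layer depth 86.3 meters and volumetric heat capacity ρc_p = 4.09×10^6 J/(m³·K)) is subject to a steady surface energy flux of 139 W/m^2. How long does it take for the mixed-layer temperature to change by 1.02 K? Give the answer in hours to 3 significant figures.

Areal heat capacity C = ρc_p × D = 4.09×10^6 × 86.3 = 3.53×10^8 J/(m²·K).
Time required: Δt = C ΔT / F = 3.53×10^8 × 1.02 / 139 = 2.59×10^6 s.
In hours: 2.59×10^6 s / (3600 s/hour) = 719 hours.

719 hours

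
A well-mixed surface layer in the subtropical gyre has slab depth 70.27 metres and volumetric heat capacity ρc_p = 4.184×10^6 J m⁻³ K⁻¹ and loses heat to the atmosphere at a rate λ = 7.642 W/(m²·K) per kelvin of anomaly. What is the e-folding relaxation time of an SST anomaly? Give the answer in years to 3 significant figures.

1.22 years

Areal heat capacity C = ρc_p × D = 4.184×10^6 × 70.27 = 2.94×10^8 J/(m^2 K).
Relaxation time τ = C / λ = 2.94×10^8 / 7.642 = 3.85×10^7 s.
In years: 3.85×10^7 s / (3.156×10^7 s/year) = 1.22 years.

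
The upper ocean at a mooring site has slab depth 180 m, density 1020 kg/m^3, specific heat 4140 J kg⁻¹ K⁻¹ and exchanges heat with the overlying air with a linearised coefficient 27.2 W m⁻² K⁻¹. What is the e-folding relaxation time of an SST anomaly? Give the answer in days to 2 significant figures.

Areal heat capacity C = ρ c_p D = 1020 × 4140 × 180 = 7.60×10^8 J/(m^2 K).
Relaxation time τ = C / λ = 7.60×10^8 / 27.2 = 2.79×10^7 s.
In days: 2.79×10^7 s / (86400 s/day) = 323 days.

320 days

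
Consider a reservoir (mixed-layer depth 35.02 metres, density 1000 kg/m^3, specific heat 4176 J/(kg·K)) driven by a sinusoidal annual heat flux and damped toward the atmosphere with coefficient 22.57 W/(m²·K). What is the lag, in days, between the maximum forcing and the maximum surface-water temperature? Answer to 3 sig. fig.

Areal heat capacity C = ρ c_p D = 1000 × 4176 × 35.02 = 1.46×10^8 J m⁻² K⁻¹.
ω = 2π / 3.15×10^7 s = 1.99×10^-7 s⁻¹.
Phase lag φ = arctan(Cω/λ) = arctan(29.1/22.57) = 0.912 rad.
Time lag = φ / ω = 0.912 / 1.99×10^-7 = 4.58×10^6 s = 53.0 days.

53.0 days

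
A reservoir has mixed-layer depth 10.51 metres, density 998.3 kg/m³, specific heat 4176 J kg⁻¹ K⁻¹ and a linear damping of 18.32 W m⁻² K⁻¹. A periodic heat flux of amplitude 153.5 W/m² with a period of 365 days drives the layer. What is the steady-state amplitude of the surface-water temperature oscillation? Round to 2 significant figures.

7.6 K

Areal heat capacity C = ρ c_p D = 998.3 × 4176 × 10.51 = 4.38×10^7 J/(m²·K).
Angular frequency ω = 2π / T = 2π / 3.15×10^7 s = 1.99×10^-7 s⁻¹.
√((Cω)² + λ²) = √((8.73)² + 18.32²) = 20.3 W/(m²·K).
Amplitude A = F₀ / √((Cω)²+λ²) = 153.5 / 20.3 = 7.56 K.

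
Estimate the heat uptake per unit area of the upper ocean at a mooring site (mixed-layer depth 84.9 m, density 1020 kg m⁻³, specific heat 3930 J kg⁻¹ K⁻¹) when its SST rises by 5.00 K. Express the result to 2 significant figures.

Areal heat capacity C = ρ c_p D = 1020 × 3930 × 84.9 = 3.40×10^8 J/(m^2 K).
ΔQ = C ΔT = 3.40×10^8 × 5.00 = 1.70×10^9 J/m².

1.7×10^9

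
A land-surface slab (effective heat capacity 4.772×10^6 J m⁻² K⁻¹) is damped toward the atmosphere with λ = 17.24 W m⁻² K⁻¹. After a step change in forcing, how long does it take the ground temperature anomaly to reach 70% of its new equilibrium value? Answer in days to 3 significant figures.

3.86 days

Areal heat capacity C = 4.772×10^6 J m⁻² K⁻¹ (given).
τ = C / λ = 4.77×10^6 / 17.24 = 2.77×10^5 s.
Fraction reached: 1 − e^(−t/τ) = 0.70 ⇒ t = −τ ln(1 − 0.70) = τ × 1.20.
t = 3.33×10^5 s = 3.86 days.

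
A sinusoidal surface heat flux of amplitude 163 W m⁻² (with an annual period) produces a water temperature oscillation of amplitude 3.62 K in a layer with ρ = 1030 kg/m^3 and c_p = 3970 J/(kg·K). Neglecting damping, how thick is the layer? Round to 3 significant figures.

ω = 2π / 3.15×10^7 s = 1.99×10^-7 s⁻¹.
Required C = F₀ / (A ω) = 163 / (3.62 × 1.99×10^-7) = 2.26×10^8 J/(m²·K).
D = C / (ρ c_p) = 2.26×10^8 / (1030 × 3970) = 55.3 m.

55.3 m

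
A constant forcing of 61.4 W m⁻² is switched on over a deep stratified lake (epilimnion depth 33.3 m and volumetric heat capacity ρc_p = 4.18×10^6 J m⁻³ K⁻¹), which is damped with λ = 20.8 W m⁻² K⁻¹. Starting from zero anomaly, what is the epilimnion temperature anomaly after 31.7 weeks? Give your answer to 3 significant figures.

Areal heat capacity C = ρc_p × D = 4.18×10^6 × 33.3 = 1.39×10^8 J/(m²·K).
τ = C / λ = 1.39×10^8 / 20.8 = 6.69×10^6 s.
Equilibrium anomaly ΔT_eq = F / λ = 61.4 / 20.8 = 2.95 K.
t = 31.7 weeks = 1.92×10^7 s, so t/τ = 2.86.
ΔT(t) = ΔT_eq (1 − e^(−t/τ)) = 2.95 × (1 − e^−2.86) = 2.78 K.

2.78 K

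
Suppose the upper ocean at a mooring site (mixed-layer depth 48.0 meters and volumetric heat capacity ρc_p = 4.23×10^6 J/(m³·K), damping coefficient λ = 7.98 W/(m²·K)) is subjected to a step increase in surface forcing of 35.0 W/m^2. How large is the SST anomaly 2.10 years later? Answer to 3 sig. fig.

4.06 K

Areal heat capacity C = ρc_p × D = 4.23×10^6 × 48.0 = 2.03×10^8 J m⁻² K⁻¹.
τ = C / λ = 2.03×10^8 / 7.98 = 2.54×10^7 s.
Equilibrium anomaly ΔT_eq = F / λ = 35.0 / 7.98 = 4.39 K.
t = 2.10 years = 6.63×10^7 s, so t/τ = 2.60.
ΔT(t) = ΔT_eq (1 − e^(−t/τ)) = 4.39 × (1 − e^−2.60) = 4.06 K.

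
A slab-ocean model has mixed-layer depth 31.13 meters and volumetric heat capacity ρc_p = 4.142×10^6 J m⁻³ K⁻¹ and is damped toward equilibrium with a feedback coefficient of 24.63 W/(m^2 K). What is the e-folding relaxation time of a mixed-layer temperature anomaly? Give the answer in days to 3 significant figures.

60.6 days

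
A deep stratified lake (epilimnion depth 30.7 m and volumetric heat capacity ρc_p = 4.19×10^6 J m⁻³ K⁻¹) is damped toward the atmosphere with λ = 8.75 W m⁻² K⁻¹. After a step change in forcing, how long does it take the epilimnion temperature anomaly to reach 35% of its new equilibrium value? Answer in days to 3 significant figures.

73.3 days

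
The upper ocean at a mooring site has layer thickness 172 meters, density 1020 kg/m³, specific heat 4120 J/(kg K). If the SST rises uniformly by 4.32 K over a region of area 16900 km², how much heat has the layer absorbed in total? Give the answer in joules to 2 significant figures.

5.3×10^19 J

Areal heat capacity C = ρ c_p D = 1020 × 4120 × 172 = 7.23×10^8 J/(m²·K).
Heat per unit area: q = C ΔT = 7.23×10^8 × 4.32 = 3.12×10^9 J/m².
Total heat: Q = q × A = 3.12×10^9 × (16900 × 10⁶ m²) = 5.28×10^19 J.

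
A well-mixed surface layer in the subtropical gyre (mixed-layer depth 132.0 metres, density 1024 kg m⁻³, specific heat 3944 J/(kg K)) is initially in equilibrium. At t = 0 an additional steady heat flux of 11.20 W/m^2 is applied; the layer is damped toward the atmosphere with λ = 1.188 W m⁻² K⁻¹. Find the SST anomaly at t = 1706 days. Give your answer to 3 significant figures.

Areal heat capacity C = ρ c_p D = 1024 × 3944 × 132.0 = 5.33×10^8 J m⁻² K⁻¹.
τ = C / λ = 5.33×10^8 / 1.188 = 4.49×10^8 s.
Equilibrium anomaly ΔT_eq = F / λ = 11.20 / 1.188 = 9.43 K.
t = 1706 days = 1.47×10^8 s, so t/τ = 0.328.
ΔT(t) = ΔT_eq (1 − e^(−t/τ)) = 9.43 × (1 − e^−0.328) = 2.64 K.

2.64 K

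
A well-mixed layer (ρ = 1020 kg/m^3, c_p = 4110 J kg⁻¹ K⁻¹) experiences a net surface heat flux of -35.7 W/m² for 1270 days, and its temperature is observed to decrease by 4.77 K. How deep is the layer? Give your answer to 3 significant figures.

196 m

Heat input Q = F Δt = -35.7 × 1.10×10^8 s = -3.92×10^9 J/m².
Required areal heat capacity C = Q / ΔT = 8.21×10^8 J/(m²·K).
Depth D = C / (ρ c_p) = 8.21×10^8 / (1020 × 4110) = 196 m.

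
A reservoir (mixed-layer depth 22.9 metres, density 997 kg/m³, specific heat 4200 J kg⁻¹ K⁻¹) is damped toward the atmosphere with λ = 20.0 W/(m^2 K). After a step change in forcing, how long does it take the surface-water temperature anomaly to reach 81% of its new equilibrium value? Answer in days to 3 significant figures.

92.2 days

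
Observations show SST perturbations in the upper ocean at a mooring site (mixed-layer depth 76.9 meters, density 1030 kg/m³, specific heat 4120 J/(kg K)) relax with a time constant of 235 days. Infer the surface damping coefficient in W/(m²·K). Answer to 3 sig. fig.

16.1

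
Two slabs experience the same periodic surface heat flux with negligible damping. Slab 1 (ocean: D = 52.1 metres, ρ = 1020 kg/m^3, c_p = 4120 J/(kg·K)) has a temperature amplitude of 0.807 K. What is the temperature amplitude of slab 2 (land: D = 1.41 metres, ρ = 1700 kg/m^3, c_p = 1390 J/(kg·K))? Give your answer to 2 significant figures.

53 K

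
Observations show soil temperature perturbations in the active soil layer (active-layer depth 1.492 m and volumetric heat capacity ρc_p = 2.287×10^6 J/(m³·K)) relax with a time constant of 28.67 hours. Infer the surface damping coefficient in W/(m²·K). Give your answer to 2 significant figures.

33

Areal heat capacity C = ρc_p × D = 2.287×10^6 × 1.492 = 3.41×10^6 J m⁻² K⁻¹.
τ = 28.67 hours = 1.03×10^5 s.
λ = C / τ = 3.41×10^6 / 1.03×10^5 = 33.1 W/(m²·K).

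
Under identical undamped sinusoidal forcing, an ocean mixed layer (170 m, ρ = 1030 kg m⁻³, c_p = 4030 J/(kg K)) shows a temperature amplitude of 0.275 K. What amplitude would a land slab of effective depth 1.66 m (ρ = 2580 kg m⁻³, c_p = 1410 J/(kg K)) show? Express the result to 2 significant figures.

32 K

C_ocean = 7.06×10^8 J/(m²·K); C_land = 6.04×10^6 J/(m²·K).
A ∝ 1/C ⇒ A_land = A_ocean × C_ocean/C_land = 0.275 × 117 = 32.1 K.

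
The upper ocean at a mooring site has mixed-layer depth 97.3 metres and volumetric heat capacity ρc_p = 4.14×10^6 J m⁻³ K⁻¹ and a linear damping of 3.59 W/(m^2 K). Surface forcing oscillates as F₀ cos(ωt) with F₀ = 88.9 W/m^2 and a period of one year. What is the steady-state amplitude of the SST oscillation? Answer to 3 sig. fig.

Areal heat capacity C = ρc_p × D = 4.14×10^6 × 97.3 = 4.03×10^8 J/(m²·K).
Angular frequency ω = 2π / T = 2π / 3.15×10^7 s = 1.99×10^-7 s⁻¹.
√((Cω)² + λ²) = √((80.3)² + 3.59²) = 80.3 W/(m²·K).
Amplitude A = F₀ / √((Cω)²+λ²) = 88.9 / 80.3 = 1.11 K.

1.11 K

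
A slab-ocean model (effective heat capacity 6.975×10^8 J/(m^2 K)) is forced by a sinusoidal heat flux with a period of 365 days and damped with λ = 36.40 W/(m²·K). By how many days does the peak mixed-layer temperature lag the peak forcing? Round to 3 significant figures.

76.4 days

Areal heat capacity C = 6.975×10^8 J/(m^2 K) (given).
ω = 2π / 3.15×10^7 s = 1.99×10^-7 s⁻¹.
Phase lag φ = arctan(Cω/λ) = arctan(139/36.40) = 1.31 rad.
Time lag = φ / ω = 1.31 / 1.99×10^-7 = 6.60×10^6 s = 76.4 days.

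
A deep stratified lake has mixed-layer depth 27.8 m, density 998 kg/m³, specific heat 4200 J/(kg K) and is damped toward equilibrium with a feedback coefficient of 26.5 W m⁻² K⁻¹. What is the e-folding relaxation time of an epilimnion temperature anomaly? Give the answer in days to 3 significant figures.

50.9 days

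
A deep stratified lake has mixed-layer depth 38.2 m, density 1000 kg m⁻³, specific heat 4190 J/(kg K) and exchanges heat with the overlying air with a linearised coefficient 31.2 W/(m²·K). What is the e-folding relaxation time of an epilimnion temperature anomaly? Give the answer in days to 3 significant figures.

Areal heat capacity C = ρ c_p D = 1000 × 4190 × 38.2 = 1.60×10^8 J m⁻² K⁻¹.
Relaxation time τ = C / λ = 1.60×10^8 / 31.2 = 5.13×10^6 s.
In days: 5.13×10^6 s / (86400 s/day) = 59.4 days.

59.4 days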